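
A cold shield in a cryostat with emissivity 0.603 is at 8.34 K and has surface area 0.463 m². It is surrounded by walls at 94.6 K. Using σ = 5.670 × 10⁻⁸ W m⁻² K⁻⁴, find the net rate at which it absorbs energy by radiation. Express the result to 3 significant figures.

Area A = 0.463 m².
Net radiated power P_net = εσA(T⁴ − T₀⁴) = 0.603×5.670×10⁻⁸×0.463×(8.34⁴ − 94.6⁴).
T⁴ − T₀⁴ = 4837.98 − 8.00875×10⁷ = -8.00827×10⁷ K⁴, so P_net = -1.27 W — negative, meaning a net gain of 1.27 W.

Net gain ≈ 1.27 W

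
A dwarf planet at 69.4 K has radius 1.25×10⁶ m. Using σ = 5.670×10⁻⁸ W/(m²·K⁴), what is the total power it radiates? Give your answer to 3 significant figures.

Surface area A = 4πR² = 4π(1.25×10⁶ m)² = 1.96350×10¹³ m².
P = σAT⁴ = 5.670×10⁻⁸ × 1.96350×10¹³ × (69.4)⁴ = 2.58×10¹³ W.

P ≈ 2.58×10¹³ W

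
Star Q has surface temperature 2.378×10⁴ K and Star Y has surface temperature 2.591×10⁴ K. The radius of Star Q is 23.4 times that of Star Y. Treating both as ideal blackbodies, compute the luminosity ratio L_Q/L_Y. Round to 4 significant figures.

L_Q/L_Y ≈ 388.5

L ∝ R²T⁴, so L_Q/L_Y = (R_Q/R_Y)²(T_Q/T_Y)⁴ = (23.4)² × (2.378×10⁴/2.591×10⁴)⁴ = 547.56 × 0.709541 = 388.5.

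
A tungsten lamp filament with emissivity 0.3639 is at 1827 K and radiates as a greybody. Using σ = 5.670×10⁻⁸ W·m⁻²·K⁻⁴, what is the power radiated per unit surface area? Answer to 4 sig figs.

Stefan–Boltzmann: I = εσT⁴ = 0.3639 × 5.670×10⁻⁸ × (1827)⁴ = 2.299×10⁵ W/m².

I ≈ 2.299×10⁵ W/m²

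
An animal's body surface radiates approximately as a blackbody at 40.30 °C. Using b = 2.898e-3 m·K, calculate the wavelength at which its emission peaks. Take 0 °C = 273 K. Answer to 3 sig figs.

T = 40.30 °C + 273 = 313.30 K.
Wien's displacement law: λ_max = b/T = (2.898×10⁻³ m·K)/(313.30 K) = 9.250×10⁻⁶ m.
That is 9.25 μm, in the infrared range.

λ_max ≈ 9.25 μm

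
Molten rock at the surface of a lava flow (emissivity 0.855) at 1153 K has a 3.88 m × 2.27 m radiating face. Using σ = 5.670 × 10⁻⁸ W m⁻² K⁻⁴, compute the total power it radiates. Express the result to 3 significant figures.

Area A = 3.88 × 2.27 = 8.8076 m².
P = εσAT⁴ = 0.855 × 5.670×10⁻⁸ × 8.8076 × (1153)⁴ = 7.55×10⁵ W.

P ≈ 7.55×10⁵ W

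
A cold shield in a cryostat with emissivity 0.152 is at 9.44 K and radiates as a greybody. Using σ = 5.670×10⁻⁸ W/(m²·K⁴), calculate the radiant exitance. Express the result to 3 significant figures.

Stefan–Boltzmann: I = εσT⁴ = 0.152 × 5.670×10⁻⁸ × (9.44)⁴ = 6.84×10⁻⁵ W/m².

I ≈ 6.84×10⁻⁵ W/m²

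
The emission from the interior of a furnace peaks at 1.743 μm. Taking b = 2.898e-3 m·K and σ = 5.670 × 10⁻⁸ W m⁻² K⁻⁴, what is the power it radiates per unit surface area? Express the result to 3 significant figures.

I ≈ 4.33×10⁵ W/m²

Wien's law: T = b/λ_max = 2.898×10⁻³/1.743×10⁻⁶ = 1662.65 K.
Then I = σT⁴ = 5.670×10⁻⁸×(1662.65)⁴ = 4.33×10⁵ W/m².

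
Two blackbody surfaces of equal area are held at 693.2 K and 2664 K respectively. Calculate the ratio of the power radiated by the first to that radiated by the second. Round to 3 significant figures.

P₁/P₂ ≈ 4.58×10⁻³

With equal areas, P₁/P₂ = (T₁/T₂)⁴ = (693.2/2664)⁴ = 4.58×10⁻³.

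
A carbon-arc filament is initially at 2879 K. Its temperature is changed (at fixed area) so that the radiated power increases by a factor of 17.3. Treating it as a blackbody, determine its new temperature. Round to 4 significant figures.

P ∝ T⁴, so T₂/T₁ = (P₂/P₁)^(1/4) = (17.3)^(1/4) = 2.03944.
T₂ = 2879 × 2.03944 = 5872 K.

T₂ ≈ 5872 K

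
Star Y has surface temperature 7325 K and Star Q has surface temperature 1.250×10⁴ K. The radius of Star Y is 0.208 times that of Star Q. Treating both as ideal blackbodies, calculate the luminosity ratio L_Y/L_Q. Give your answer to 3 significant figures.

L_Y/L_Q ≈ 5.10×10⁻³

L ∝ R²T⁴, so L_Y/L_Q = (R_Y/R_Q)²(T_Y/T_Q)⁴ = (0.208)² × (7325/1.250×10⁴)⁴ = 0.043264 × 0.117921 = 5.10×10⁻³.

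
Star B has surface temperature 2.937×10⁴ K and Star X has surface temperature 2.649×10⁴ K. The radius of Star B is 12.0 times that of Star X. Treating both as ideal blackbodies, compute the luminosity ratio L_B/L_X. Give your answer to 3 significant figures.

L_B/L_X ≈ 218

L ∝ R²T⁴, so L_B/L_X = (R_B/R_X)²(T_B/T_X)⁴ = (12.0)² × (2.937×10⁴/2.649×10⁴)⁴ = 144 × 1.51108 = 218.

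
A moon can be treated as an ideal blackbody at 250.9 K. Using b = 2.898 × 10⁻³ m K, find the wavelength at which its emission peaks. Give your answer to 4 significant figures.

Wien's displacement law: λ_max = b/T = (2.898×10⁻³ m·K)/(250.9 K) = 1.1550×10⁻⁵ m.
That is 11.55 μm, in the infrared range.

λ_max ≈ 11.55 μm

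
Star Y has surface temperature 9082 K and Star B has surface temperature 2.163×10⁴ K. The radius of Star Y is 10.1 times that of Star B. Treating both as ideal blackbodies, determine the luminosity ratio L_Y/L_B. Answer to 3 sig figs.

L ∝ R²T⁴, so L_Y/L_B = (R_Y/R_B)²(T_Y/T_B)⁴ = (10.1)² × (9082/2.163×10⁴)⁴ = 102.01 × 0.0310814 = 3.17.

L_Y/L_B ≈ 3.17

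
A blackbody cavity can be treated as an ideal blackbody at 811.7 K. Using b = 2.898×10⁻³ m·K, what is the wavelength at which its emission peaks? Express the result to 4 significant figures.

λ_max ≈ 3.570 μm

Wien's displacement law: λ_max = b/T = (2.898×10⁻³ m·K)/(811.7 K) = 3.5703×10⁻⁶ m.
That is 3.570 μm, in the infrared range.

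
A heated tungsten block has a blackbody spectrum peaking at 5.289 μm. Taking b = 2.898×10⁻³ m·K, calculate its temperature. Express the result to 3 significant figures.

T ≈ 548 K

Wien's law gives T = b/λ_max = (2.898×10⁻³ m·K)/(5.289×10⁻⁶ m) = 548 K.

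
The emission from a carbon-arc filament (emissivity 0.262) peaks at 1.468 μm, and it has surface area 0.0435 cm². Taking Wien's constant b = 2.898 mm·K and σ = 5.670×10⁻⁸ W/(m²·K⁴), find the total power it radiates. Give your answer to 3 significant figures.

Wien's law: T = b/λ_max = 2.898×10⁻³/1.468×10⁻⁶ = 1974.11 K.
Area A = 0.0435 cm² = 4.35×10⁻⁶ m².
Then P = εσAT⁴ = 0.262×5.670×10⁻⁸×4.35×10⁻⁶×(1974.11)⁴ = 0.981 W.

P ≈ 0.981 W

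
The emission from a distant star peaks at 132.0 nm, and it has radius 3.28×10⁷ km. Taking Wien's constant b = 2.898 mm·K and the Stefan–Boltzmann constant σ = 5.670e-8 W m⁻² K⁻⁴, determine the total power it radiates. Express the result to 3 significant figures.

P ≈ 1.78×10³² W

Wien's law: T = b/λ_max = 2.898×10⁻³/1.320×10⁻⁷ = 21954.5 K.
Surface area A = 4πR² = 4π(3.28×10¹⁰ m)² = 1.35194×10²² m².
Then P = σAT⁴ = 5.670×10⁻⁸×1.35194×10²²×(21954.5)⁴ = 1.78×10³² W.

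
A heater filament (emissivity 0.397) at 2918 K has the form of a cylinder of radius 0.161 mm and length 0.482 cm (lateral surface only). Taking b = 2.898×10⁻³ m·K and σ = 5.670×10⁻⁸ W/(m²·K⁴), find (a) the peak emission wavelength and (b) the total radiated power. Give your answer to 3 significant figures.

(a) λ_max = b/T = 2.898×10⁻³/2918 = 9.931×10⁻⁷ m = 993 nm.
Lateral area A = 2πrL = 2π×1.61×10⁻⁴×4.82×10⁻³ = 4.87588×10⁻⁶ m².
(b) P = εσAT⁴ = 0.397×5.670×10⁻⁸×4.87588×10⁻⁶×(2918)⁴ = 7.96 W.

λ_max ≈ 993 nm; P ≈ 7.96 W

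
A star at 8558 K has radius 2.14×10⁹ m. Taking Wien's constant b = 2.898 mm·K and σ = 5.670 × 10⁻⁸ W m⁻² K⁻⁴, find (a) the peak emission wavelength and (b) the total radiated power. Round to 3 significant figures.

(a) λ_max = b/T = 2.898×10⁻³/8558 = 3.386×10⁻⁷ m = 0.339 μm.
Surface area A = 4πR² = 4π(2.14×10⁹ m)² = 5.75490×10¹⁹ m².
(b) P = σAT⁴ = 5.670×10⁻⁸×5.75490×10¹⁹×(8558)⁴ = 1.75×10²⁸ W.

λ_max ≈ 0.339 μm; P ≈ 1.75×10²⁸ W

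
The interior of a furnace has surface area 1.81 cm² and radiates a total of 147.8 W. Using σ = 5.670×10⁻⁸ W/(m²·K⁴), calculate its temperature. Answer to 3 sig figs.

Area A = 1.81 cm² = 1.81×10⁻⁴ m².
P = σAT⁴ ⇒ T = (P/(σA))^(1/4) = (147.8/(5.670×10⁻⁸×1.81×10⁻⁴))^(1/4) = 1.95×10³ K.

T ≈ 1.95×10³ K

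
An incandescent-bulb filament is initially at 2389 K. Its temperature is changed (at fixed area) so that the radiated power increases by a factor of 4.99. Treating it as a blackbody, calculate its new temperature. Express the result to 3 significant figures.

T₂ ≈ 3.57×10³ K

P ∝ T⁴, so T₂/T₁ = (P₂/P₁)^(1/4) = (4.99)^(1/4) = 1.49460.
T₂ = 2389 × 1.49460 = 3.57×10³ K.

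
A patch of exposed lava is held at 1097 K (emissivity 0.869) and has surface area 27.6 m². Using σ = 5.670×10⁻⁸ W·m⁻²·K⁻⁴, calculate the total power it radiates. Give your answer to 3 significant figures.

P ≈ 1.97×10⁶ W

Area A = 27.6 m².
P = εσAT⁴ = 0.869 × 5.670×10⁻⁸ × 27.6 × (1097)⁴ = 1.97×10⁶ W.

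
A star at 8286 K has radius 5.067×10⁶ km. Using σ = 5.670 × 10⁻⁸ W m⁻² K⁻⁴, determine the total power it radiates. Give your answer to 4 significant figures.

Surface area A = 4πR² = 4π(5.067×10⁹ m)² = 3.22635×10²⁰ m².
P = σAT⁴ = 5.670×10⁻⁸ × 3.22635×10²⁰ × (8286)⁴ = 8.623×10²⁸ W.

P ≈ 8.623×10²⁸ W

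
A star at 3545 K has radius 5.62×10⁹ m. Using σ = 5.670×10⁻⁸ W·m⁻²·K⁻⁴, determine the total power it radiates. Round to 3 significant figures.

Surface area A = 4πR² = 4π(5.62×10⁹ m)² = 3.96901×10²⁰ m².
P = σAT⁴ = 5.670×10⁻⁸ × 3.96901×10²⁰ × (3545)⁴ = 3.55×10²⁷ W.

P ≈ 3.55×10²⁷ W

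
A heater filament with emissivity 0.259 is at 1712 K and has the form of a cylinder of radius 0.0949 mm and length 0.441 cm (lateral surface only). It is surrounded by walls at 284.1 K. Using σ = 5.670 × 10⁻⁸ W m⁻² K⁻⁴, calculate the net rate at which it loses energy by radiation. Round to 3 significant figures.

Lateral area A = 2πrL = 2π×9.49×10⁻⁵×4.41×10⁻³ = 2.62957×10⁻⁶ m².
Net radiated power P_net = εσA(T⁴ − T₀⁴) = 0.259×5.670×10⁻⁸×2.62957×10⁻⁶×(1712⁴ − 284.1⁴).
T⁴ − T₀⁴ = 8.59043×10¹² − 6.51456×10⁹ = 8.58392×10¹² K⁴, so P_net = 0.331 W.

Net loss ≈ 0.331 W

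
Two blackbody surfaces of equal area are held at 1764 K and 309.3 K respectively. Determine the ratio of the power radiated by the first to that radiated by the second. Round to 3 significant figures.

P₁/P₂ ≈ 1.06×10³

With equal areas, P₁/P₂ = (T₁/T₂)⁴ = (1764/309.3)⁴ = 1.06×10³.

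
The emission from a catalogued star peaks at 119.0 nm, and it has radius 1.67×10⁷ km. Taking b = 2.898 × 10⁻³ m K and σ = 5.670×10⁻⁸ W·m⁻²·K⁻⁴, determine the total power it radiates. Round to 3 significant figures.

Wien's law: T = b/λ_max = 2.898×10⁻³/1.190×10⁻⁷ = 24352.9 K.
Surface area A = 4πR² = 4π(1.67×10¹⁰ m)² = 3.50464×10²¹ m².
Then P = σAT⁴ = 5.670×10⁻⁸×3.50464×10²¹×(24352.9)⁴ = 6.99×10³¹ W.

P ≈ 6.99×10³¹ W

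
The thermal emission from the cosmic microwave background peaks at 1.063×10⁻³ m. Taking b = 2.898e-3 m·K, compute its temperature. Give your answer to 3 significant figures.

T ≈ 2.73 K

Wien's law gives T = b/λ_max = (2.898×10⁻³ m·K)/(1.063×10⁻³ m) = 2.73 K.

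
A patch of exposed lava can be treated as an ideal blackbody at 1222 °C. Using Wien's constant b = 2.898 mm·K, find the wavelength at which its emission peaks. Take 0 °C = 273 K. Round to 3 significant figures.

λ_max ≈ 1.94×10³ nm

T = 1222 °C + 273 = 1495 K.
Wien's displacement law: λ_max = b/T = (2.898×10⁻³ m·K)/(1495 K) = 1.938×10⁻⁶ m.
That is 1.94×10³ nm, in the infrared range.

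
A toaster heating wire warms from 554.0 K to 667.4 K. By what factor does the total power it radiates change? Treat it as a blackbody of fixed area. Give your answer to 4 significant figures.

P ∝ T⁴, so P₂/P₁ = (T₂/T₁)⁴ = (667.4/554.0)⁴ = (1.20469)⁴ = 2.106.

P₂/P₁ ≈ 2.106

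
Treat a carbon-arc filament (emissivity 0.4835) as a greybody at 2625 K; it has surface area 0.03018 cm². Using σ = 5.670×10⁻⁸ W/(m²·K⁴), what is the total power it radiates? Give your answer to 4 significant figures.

Area A = 0.03018 cm² = 3.018×10⁻⁶ m².
P = εσAT⁴ = 0.4835 × 5.670×10⁻⁸ × 3.018×10⁻⁶ × (2625)⁴ = 3.928 W.

P ≈ 3.928 W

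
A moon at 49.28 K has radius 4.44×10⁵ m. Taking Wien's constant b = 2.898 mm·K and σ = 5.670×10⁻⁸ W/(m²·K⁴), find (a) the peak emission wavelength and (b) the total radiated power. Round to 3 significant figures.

λ_max ≈ 58.8 μm; P ≈ 8.28×10¹¹ W

(a) λ_max = b/T = 2.898×10⁻³/49.28 = 5.881×10⁻⁵ m = 58.8 μm.
Surface area A = 4πR² = 4π(4.44×10⁵ m)² = 2.47728×10¹² m².
(b) P = σAT⁴ = 5.670×10⁻⁸×2.47728×10¹²×(49.28)⁴ = 8.28×10¹¹ W.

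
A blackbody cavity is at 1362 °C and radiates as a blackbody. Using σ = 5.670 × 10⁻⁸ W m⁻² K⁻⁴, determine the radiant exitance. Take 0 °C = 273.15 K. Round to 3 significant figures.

T = 1362 °C + 273.15 = 1635.15 K.
Stefan–Boltzmann: I = σT⁴ = 5.670×10⁻⁸ × (1635.15)⁴ = 4.05×10⁵ W/m².

I ≈ 4.05×10⁵ W/m²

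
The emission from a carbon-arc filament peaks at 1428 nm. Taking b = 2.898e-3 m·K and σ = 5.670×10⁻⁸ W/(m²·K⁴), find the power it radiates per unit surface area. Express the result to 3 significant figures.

I ≈ 9.62×10⁵ W/m²

Wien's law: T = b/λ_max = 2.898×10⁻³/1.428×10⁻⁶ = 2029.41 K.
Then I = σT⁴ = 5.670×10⁻⁸×(2029.41)⁴ = 9.62×10⁵ W/m².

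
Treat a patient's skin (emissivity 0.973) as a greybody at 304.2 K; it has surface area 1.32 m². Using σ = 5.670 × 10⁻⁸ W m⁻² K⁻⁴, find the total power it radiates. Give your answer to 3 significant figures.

Area A = 1.32 m².
P = εσAT⁴ = 0.973 × 5.670×10⁻⁸ × 1.32 × (304.2)⁴ = 624 W.

P ≈ 624 W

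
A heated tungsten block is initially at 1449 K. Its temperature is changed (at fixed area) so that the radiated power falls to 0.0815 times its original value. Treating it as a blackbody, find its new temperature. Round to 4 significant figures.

T₂ ≈ 774.2 K

P ∝ T⁴, so T₂/T₁ = (P₂/P₁)^(1/4) = (0.0815)^(1/4) = 0.534305.
T₂ = 1449 × 0.534305 = 774.2 K.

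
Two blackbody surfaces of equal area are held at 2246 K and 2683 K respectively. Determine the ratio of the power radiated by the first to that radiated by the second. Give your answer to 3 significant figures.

With equal areas, P₁/P₂ = (T₁/T₂)⁴ = (2246/2683)⁴ = 0.491.

P₁/P₂ ≈ 0.491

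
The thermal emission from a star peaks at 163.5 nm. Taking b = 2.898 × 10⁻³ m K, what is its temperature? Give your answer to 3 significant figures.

Wien's law gives T = b/λ_max = (2.898×10⁻³ m·K)/(1.635×10⁻⁷ m) = 1.77×10⁴ K.

T ≈ 1.77×10⁴ K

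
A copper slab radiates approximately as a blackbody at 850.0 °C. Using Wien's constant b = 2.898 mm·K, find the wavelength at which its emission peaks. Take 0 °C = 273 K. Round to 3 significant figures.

T = 850.0 °C + 273 = 1123.0 K.
Wien's displacement law: λ_max = b/T = (2.898×10⁻³ m·K)/(1123.0 K) = 2.581×10⁻⁶ m.
That is 2.58×10³ nm, in the infrared range.

λ_max ≈ 2.58×10³ nm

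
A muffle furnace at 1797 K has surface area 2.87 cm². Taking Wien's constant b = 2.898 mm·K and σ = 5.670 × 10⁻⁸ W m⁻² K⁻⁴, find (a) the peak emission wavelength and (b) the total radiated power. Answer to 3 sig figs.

(a) λ_max = b/T = 2.898×10⁻³/1797 = 1.613×10⁻⁶ m = 1.61 μm.
Area A = 2.87 cm² = 2.87×10⁻⁴ m².
(b) P = σAT⁴ = 5.670×10⁻⁸×2.87×10⁻⁴×(1797)⁴ = 170 W.

λ_max ≈ 1.61 μm; P ≈ 170 W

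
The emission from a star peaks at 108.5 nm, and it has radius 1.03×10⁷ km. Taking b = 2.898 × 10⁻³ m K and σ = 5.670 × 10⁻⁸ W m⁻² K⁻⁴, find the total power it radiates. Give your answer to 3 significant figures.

P ≈ 3.85×10³¹ W

Wien's law: T = b/λ_max = 2.898×10⁻³/1.085×10⁻⁷ = 26709.7 K.
Surface area A = 4πR² = 4π(1.03×10¹⁰ m)² = 1.33317×10²¹ m².
Then P = σAT⁴ = 5.670×10⁻⁸×1.33317×10²¹×(26709.7)⁴ = 3.85×10³¹ W.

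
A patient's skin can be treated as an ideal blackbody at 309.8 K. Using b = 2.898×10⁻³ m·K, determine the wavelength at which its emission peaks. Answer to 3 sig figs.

Wien's displacement law: λ_max = b/T = (2.898×10⁻³ m·K)/(309.8 K) = 9.354×10⁻⁶ m.
That is 9.35 μm, in the infrared range.

λ_max ≈ 9.35 μm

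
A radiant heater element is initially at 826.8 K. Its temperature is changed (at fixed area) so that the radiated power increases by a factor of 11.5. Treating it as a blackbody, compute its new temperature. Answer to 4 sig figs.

P ∝ T⁴, so T₂/T₁ = (P₂/P₁)^(1/4) = (11.5)^(1/4) = 1.84151.
T₂ = 826.8 × 1.84151 = 1523 K.

T₂ ≈ 1523 K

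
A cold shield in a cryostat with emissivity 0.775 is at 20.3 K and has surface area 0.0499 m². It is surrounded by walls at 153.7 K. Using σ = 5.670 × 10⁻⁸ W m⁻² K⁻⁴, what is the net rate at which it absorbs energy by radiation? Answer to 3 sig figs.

Area A = 0.0499 m².
Net radiated power P_net = εσA(T⁴ − T₀⁴) = 0.775×5.670×10⁻⁸×0.0499×(20.3⁴ − 153.7⁴).
T⁴ − T₀⁴ = 1.69818×10⁵ − 5.58079×10⁸ = -5.57909×10⁸ K⁴, so P_net = -1.22 W — negative, meaning a net gain of 1.22 W.

Net gain ≈ 1.22 W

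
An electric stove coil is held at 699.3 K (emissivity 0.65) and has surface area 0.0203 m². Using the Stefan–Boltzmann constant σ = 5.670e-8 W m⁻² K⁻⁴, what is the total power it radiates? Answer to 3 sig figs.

P ≈ 179 W

Area A = 0.0203 m².
P = εσAT⁴ = 0.65 × 5.670×10⁻⁸ × 0.0203 × (699.3)⁴ = 179 W.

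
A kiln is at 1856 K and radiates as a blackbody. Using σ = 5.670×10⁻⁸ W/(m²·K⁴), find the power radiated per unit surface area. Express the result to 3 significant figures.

I ≈ 6.73×10⁵ W/m²

Stefan–Boltzmann: I = σT⁴ = 5.670×10⁻⁸ × (1856)⁴ = 6.73×10⁵ W/m².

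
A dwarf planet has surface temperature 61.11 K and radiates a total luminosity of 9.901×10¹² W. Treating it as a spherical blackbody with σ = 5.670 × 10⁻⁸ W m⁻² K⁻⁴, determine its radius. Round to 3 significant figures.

L = 4πR²σT⁴ ⇒ R = √(L/(4πσT⁴)).
σT⁴ = 0.790737 W/m², so R = √(9.901×10¹²/(4π×0.790737)) = 9.98×10⁵ m.

R ≈ 9.98×10⁵ m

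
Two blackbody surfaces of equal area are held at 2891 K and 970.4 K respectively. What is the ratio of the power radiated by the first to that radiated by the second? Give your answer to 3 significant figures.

With equal areas, P₁/P₂ = (T₁/T₂)⁴ = (2891/970.4)⁴ = 78.8.

P₁/P₂ ≈ 78.8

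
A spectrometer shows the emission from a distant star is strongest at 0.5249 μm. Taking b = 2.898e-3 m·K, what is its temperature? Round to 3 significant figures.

T ≈ 5.52×10³ K

Wien's law gives T = b/λ_max = (2.898×10⁻³ m·K)/(5.249×10⁻⁷ m) = 5.52×10³ K.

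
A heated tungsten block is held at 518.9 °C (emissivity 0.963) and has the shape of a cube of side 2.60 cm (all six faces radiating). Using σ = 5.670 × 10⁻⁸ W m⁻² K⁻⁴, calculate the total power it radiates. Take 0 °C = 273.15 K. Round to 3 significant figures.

P ≈ 87.2 W

T = 518.9 °C + 273.15 = 792.05 K.
Area A = 6s² = 6×(0.0260 m)² = 4.056×10⁻³ m².
P = εσAT⁴ = 0.963 × 5.670×10⁻⁸ × 4.056×10⁻³ × (792.05)⁴ = 87.2 W.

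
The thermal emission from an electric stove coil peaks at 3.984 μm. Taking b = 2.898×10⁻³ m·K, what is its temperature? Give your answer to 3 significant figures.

T ≈ 727 K

Wien's law gives T = b/λ_max = (2.898×10⁻³ m·K)/(3.984×10⁻⁶ m) = 727 K.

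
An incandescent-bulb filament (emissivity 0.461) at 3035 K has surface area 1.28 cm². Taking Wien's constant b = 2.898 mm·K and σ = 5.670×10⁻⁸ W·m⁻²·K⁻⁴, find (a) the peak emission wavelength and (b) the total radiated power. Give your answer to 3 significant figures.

(a) λ_max = b/T = 2.898×10⁻³/3035 = 9.549×10⁻⁷ m = 955 nm.
Area A = 1.28 cm² = 1.28×10⁻⁴ m².
(b) P = εσAT⁴ = 0.461×5.670×10⁻⁸×1.28×10⁻⁴×(3035)⁴ = 284 W.

λ_max ≈ 955 nm; P ≈ 284 W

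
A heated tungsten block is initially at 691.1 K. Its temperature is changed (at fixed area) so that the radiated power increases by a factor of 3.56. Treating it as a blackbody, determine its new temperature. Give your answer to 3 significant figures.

P ∝ T⁴, so T₂/T₁ = (P₂/P₁)^(1/4) = (3.56)^(1/4) = 1.37361.
T₂ = 691.1 × 1.37361 = 949 K.

T₂ ≈ 949 K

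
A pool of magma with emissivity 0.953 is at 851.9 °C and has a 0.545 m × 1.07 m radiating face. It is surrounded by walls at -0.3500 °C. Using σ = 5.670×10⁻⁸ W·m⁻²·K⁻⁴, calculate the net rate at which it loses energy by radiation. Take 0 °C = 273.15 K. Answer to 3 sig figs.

Net loss ≈ 5.03×10⁴ W

T = 851.9 °C + 273.15 = 1125.05 K.
Surroundings: T = -0.3500 °C + 273.15 = 272.8000 K.
Area A = 0.545 × 1.07 = 0.58315 m².
Net radiated power P_net = εσA(T⁴ − T₀⁴) = 0.953×5.670×10⁻⁸×0.58315×(1125.05⁴ − 272.8000⁴).
T⁴ − T₀⁴ = 1.60209×10¹² − 5.53831×10⁹ = 1.59655×10¹² K⁴, so P_net = 5.03×10⁴ W.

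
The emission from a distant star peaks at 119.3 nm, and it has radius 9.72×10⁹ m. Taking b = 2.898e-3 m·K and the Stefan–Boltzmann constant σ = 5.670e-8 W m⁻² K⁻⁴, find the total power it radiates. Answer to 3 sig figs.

Wien's law: T = b/λ_max = 2.898×10⁻³/1.193×10⁻⁷ = 24291.7 K.
Surface area A = 4πR² = 4π(9.72×10⁹ m)² = 1.18725×10²¹ m².
Then P = σAT⁴ = 5.670×10⁻⁸×1.18725×10²¹×(24291.7)⁴ = 2.34×10³¹ W.

P ≈ 2.34×10³¹ W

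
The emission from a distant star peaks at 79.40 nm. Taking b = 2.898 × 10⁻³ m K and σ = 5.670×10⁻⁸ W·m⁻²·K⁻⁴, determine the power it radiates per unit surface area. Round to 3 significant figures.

I ≈ 1.01×10¹¹ W/m²

Wien's law: T = b/λ_max = 2.898×10⁻³/7.940×10⁻⁸ = 36498.7 K.
Then I = σT⁴ = 5.670×10⁻⁸×(36498.7)⁴ = 1.01×10¹¹ W/m².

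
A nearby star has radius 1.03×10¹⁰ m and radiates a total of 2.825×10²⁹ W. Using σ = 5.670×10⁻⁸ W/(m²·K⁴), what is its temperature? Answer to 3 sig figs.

T ≈ 7.82×10³ K

Surface area A = 4πR² = 4π(1.03×10¹⁰ m)² = 1.33317×10²¹ m².
P = σAT⁴ ⇒ T = (P/(σA))^(1/4) = (2.825×10²⁹/(5.670×10⁻⁸×1.33317×10²¹))^(1/4) = 7.82×10³ K.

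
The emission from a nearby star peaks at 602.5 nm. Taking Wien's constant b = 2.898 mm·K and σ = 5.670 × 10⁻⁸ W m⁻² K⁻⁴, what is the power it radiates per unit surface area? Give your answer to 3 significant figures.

I ≈ 3.03×10⁷ W/m²

Wien's law: T = b/λ_max = 2.898×10⁻³/6.025×10⁻⁷ = 4809.96 K.
Then I = σT⁴ = 5.670×10⁻⁸×(4809.96)⁴ = 3.03×10⁷ W/m².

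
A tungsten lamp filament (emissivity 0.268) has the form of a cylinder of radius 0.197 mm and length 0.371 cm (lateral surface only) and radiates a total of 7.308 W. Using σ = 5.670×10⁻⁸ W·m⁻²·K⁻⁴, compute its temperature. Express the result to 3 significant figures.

Lateral area A = 2πrL = 2π×1.97×10⁻⁴×3.71×10⁻³ = 4.59219×10⁻⁶ m².
P = εσAT⁴ ⇒ T = (P/(εσA))^(1/4) = (7.308/(0.268×5.670×10⁻⁸×4.59219×10⁻⁶))^(1/4) = 3.20×10³ K.

T ≈ 3.20×10³ K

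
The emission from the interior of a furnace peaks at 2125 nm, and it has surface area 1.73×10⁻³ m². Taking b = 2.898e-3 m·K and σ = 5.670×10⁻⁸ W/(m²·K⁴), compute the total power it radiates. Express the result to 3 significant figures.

P ≈ 339 W

Wien's law: T = b/λ_max = 2.898×10⁻³/2.125×10⁻⁶ = 1363.76 K.
Area A = 1.73×10⁻³ m².
Then P = σAT⁴ = 5.670×10⁻⁸×1.73×10⁻³×(1363.76)⁴ = 339 W.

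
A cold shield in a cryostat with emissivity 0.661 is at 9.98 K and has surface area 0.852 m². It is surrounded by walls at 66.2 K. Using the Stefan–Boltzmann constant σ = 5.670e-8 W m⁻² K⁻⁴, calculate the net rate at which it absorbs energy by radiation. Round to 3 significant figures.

Net gain ≈ 0.613 W

Area A = 0.852 m².
Net radiated power P_net = εσA(T⁴ − T₀⁴) = 0.661×5.670×10⁻⁸×0.852×(9.98⁴ − 66.2⁴).
T⁴ − T₀⁴ = 9920.24 − 1.92058×10⁷ = -1.91959×10⁷ K⁴, so P_net = -0.613 W — negative, meaning a net gain of 0.613 W.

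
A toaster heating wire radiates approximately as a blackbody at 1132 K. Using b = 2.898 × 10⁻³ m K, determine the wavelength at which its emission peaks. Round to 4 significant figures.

λ_max ≈ 2560 nm

Wien's displacement law: λ_max = b/T = (2.898×10⁻³ m·K)/(1132 K) = 2.5601×10⁻⁶ m.
That is 2560 nm, in the infrared range.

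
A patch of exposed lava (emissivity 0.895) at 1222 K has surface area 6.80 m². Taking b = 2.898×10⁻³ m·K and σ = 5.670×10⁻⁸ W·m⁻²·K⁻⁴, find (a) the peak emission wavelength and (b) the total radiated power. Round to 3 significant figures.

λ_max ≈ 2.37 μm; P ≈ 7.69×10⁵ W

(a) λ_max = b/T = 2.898×10⁻³/1222 = 2.372×10⁻⁶ m = 2.37 μm.
Area A = 6.80 m².
(b) P = εσAT⁴ = 0.895×5.670×10⁻⁸×6.80×(1222)⁴ = 7.69×10⁵ W.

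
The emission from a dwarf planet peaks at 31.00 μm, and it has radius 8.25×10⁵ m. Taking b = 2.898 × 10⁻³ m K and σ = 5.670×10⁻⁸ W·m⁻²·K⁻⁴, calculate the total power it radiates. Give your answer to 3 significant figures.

P ≈ 3.70×10¹³ W

Wien's law: T = b/λ_max = 2.898×10⁻³/3.100×10⁻⁵ = 93.4839 K.
Surface area A = 4πR² = 4π(8.25×10⁵ m)² = 8.55299×10¹² m².
Then P = σAT⁴ = 5.670×10⁻⁸×8.55299×10¹²×(93.4839)⁴ = 3.70×10¹³ W.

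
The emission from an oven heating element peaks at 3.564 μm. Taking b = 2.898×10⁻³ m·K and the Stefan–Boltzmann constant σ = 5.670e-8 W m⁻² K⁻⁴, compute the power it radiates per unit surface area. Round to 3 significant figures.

Wien's law: T = b/λ_max = 2.898×10⁻³/3.564×10⁻⁶ = 813.131 K.
Then I = σT⁴ = 5.670×10⁻⁸×(813.131)⁴ = 2.48×10⁴ W/m².

I ≈ 2.48×10⁴ W/m²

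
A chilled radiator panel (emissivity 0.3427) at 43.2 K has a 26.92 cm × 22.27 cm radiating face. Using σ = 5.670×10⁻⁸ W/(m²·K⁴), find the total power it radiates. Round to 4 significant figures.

Area A = 0.2692 × 0.2227 = 0.0599508 m².
P = εσAT⁴ = 0.3427 × 5.670×10⁻⁸ × 0.0599508 × (43.2)⁴ = 4.057×10⁻³ W.

P ≈ 4.057×10⁻³ W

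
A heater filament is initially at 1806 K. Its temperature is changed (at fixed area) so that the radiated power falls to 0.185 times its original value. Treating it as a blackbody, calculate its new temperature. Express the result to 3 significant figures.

T₂ ≈ 1.18×10³ K

P ∝ T⁴, so T₂/T₁ = (P₂/P₁)^(1/4) = (0.185)^(1/4) = 0.655832.
T₂ = 1806 × 0.655832 = 1.18×10³ K.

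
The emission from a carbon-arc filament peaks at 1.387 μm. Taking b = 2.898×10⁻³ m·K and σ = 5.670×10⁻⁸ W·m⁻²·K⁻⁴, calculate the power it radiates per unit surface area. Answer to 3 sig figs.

I ≈ 1.08×10⁶ W/m²

Wien's law: T = b/λ_max = 2.898×10⁻³/1.387×10⁻⁶ = 2089.40 K.
Then I = σT⁴ = 5.670×10⁻⁸×(2089.40)⁴ = 1.08×10⁶ W/m².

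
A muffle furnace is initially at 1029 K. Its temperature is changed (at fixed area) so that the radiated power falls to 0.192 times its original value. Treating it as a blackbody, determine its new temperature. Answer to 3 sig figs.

P ∝ T⁴, so T₂/T₁ = (P₂/P₁)^(1/4) = (0.192)^(1/4) = 0.661950.
T₂ = 1029 × 0.661950 = 681 K.

T₂ ≈ 681 K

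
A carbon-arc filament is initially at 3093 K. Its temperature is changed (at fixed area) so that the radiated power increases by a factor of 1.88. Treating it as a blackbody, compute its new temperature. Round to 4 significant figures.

T₂ ≈ 3622 K

P ∝ T⁴, so T₂/T₁ = (P₂/P₁)^(1/4) = (1.88)^(1/4) = 1.17095.
T₂ = 3093 × 1.17095 = 3622 K.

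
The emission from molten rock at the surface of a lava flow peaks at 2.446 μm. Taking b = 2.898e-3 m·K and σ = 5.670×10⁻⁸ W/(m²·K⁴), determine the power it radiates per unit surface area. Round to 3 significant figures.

I ≈ 1.12×10⁵ W/m²

Wien's law: T = b/λ_max = 2.898×10⁻³/2.446×10⁻⁶ = 1184.79 K.
Then I = σT⁴ = 5.670×10⁻⁸×(1184.79)⁴ = 1.12×10⁵ W/m².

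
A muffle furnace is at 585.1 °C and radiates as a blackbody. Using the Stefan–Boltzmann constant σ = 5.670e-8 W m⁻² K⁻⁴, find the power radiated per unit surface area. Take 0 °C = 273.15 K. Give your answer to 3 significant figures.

I ≈ 3.08×10⁴ W/m²

T = 585.1 °C + 273.15 = 858.25 K.
Stefan–Boltzmann: I = σT⁴ = 5.670×10⁻⁸ × (858.25)⁴ = 3.08×10⁴ W/m².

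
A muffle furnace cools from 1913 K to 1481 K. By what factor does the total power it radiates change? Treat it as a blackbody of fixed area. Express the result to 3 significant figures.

P ∝ T⁴, so P₂/P₁ = (T₂/T₁)⁴ = (1481/1913)⁴ = (0.774177)⁴ = 0.359.

P₂/P₁ ≈ 0.359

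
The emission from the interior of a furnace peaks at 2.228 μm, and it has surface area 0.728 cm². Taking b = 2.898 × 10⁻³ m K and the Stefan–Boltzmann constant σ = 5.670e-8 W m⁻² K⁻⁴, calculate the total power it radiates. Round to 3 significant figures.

P ≈ 11.8 W

Wien's law: T = b/λ_max = 2.898×10⁻³/2.228×10⁻⁶ = 1300.72 K.
Area A = 0.728 cm² = 7.28×10⁻⁵ m².
Then P = σAT⁴ = 5.670×10⁻⁸×7.28×10⁻⁵×(1300.72)⁴ = 11.8 W.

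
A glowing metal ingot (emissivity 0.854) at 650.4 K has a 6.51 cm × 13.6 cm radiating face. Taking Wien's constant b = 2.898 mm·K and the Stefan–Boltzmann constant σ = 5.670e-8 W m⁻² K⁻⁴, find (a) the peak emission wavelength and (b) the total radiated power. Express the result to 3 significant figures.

(a) λ_max = b/T = 2.898×10⁻³/650.4 = 4.456×10⁻⁶ m = 4.46 μm.
Area A = 0.0651 × 0.136 = 8.8536×10⁻³ m².
(b) P = εσAT⁴ = 0.854×5.670×10⁻⁸×8.8536×10⁻³×(650.4)⁴ = 76.7 W.

λ_max ≈ 4.46 μm; P ≈ 76.7 W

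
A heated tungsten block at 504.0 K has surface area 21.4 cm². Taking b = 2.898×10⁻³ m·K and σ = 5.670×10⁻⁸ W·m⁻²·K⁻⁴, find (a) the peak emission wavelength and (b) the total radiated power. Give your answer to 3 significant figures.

λ_max ≈ 5.75 μm; P ≈ 7.83 W

(a) λ_max = b/T = 2.898×10⁻³/504.0 = 5.750×10⁻⁶ m = 5.75 μm.
Area A = 21.4 cm² = 2.14×10⁻³ m².
(b) P = σAT⁴ = 5.670×10⁻⁸×2.14×10⁻³×(504.0)⁴ = 7.83 W.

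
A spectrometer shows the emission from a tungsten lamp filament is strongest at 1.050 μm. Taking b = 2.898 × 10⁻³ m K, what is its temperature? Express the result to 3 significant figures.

Wien's law gives T = b/λ_max = (2.898×10⁻³ m·K)/(1.050×10⁻⁶ m) = 2.76×10³ K.

T ≈ 2.76×10³ K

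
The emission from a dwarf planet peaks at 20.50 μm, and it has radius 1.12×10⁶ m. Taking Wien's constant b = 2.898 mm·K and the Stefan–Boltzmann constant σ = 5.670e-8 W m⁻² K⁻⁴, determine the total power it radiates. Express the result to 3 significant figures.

Wien's law: T = b/λ_max = 2.898×10⁻³/2.050×10⁻⁵ = 141.366 K.
Surface area A = 4πR² = 4π(1.12×10⁶ m)² = 1.57633×10¹³ m².
Then P = σAT⁴ = 5.670×10⁻⁸×1.57633×10¹³×(141.366)⁴ = 3.57×10¹⁴ W.

P ≈ 3.57×10¹⁴ W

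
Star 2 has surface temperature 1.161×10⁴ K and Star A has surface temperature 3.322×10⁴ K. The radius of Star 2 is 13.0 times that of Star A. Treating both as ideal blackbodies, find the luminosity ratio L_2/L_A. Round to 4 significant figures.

L_2/L_A ≈ 2.521

L ∝ R²T⁴, so L_2/L_A = (R_2/R_A)²(T_2/T_A)⁴ = (13.0)² × (1.161×10⁴/3.322×10⁴)⁴ = 169 × 0.0149187 = 2.521.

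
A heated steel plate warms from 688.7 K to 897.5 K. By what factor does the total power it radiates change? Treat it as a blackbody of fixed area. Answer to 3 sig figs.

P₂/P₁ ≈ 2.88

P ∝ T⁴, so P₂/P₁ = (T₂/T₁)⁴ = (897.5/688.7)⁴ = (1.30318)⁴ = 2.88.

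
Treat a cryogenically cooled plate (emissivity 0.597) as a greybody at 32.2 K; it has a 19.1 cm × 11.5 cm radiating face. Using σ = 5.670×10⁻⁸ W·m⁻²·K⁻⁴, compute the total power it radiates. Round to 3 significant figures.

P ≈ 7.99×10⁻⁴ W

Area A = 0.191 × 0.115 = 0.021965 m².
P = εσAT⁴ = 0.597 × 5.670×10⁻⁸ × 0.021965 × (32.2)⁴ = 7.99×10⁻⁴ W.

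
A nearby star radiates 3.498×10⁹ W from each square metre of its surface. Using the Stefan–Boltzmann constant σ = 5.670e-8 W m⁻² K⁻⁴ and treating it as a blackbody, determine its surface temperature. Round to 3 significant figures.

T ≈ 1.58×10⁴ K

I = σT⁴, so T = (I/σ)^(1/4) = (3.498×10⁹/(5.670×10⁻⁸))^(1/4) = 1.58×10⁴ K.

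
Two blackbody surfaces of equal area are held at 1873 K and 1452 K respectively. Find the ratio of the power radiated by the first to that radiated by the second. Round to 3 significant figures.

P₁/P₂ ≈ 2.77

With equal areas, P₁/P₂ = (T₁/T₂)⁴ = (1873/1452)⁴ = 2.77.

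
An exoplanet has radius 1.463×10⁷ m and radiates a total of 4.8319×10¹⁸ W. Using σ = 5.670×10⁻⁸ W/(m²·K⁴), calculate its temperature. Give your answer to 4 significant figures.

T ≈ 421.9 K

Surface area A = 4πR² = 4π(1.463×10⁷ m)² = 2.68967×10¹⁵ m².
P = σAT⁴ ⇒ T = (P/(σA))^(1/4) = (4.8319×10¹⁸/(5.670×10⁻⁸×2.68967×10¹⁵))^(1/4) = 421.9 K.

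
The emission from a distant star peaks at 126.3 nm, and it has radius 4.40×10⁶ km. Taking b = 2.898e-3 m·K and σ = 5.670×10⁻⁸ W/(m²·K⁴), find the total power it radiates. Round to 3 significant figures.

P ≈ 3.82×10³⁰ W

Wien's law: T = b/λ_max = 2.898×10⁻³/1.263×10⁻⁷ = 22945.4 K.
Surface area A = 4πR² = 4π(4.40×10⁹ m)² = 2.43285×10²⁰ m².
Then P = σAT⁴ = 5.670×10⁻⁸×2.43285×10²⁰×(22945.4)⁴ = 3.82×10³⁰ W.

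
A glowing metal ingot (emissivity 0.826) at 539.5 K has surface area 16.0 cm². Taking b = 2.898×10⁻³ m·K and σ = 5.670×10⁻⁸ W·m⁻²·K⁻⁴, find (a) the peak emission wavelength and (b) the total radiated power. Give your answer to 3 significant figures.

(a) λ_max = b/T = 2.898×10⁻³/539.5 = 5.372×10⁻⁶ m = 5.37 μm.
Area A = 16.0 cm² = 1.60×10⁻³ m².
(b) P = εσAT⁴ = 0.826×5.670×10⁻⁸×1.60×10⁻³×(539.5)⁴ = 6.35 W.

λ_max ≈ 5.37 μm; P ≈ 6.35 W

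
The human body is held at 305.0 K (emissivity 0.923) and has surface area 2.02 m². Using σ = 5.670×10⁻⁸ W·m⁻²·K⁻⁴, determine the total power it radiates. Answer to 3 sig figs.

P ≈ 915 W

Area A = 2.02 m².
P = εσAT⁴ = 0.923 × 5.670×10⁻⁸ × 2.02 × (305.0)⁴ = 915 W.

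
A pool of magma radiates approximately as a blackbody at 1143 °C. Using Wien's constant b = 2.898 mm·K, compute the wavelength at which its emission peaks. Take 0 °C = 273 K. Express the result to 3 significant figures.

T = 1143 °C + 273 = 1416 K.
Wien's displacement law: λ_max = b/T = (2.898×10⁻³ m·K)/(1416 K) = 2.047×10⁻⁶ m.
That is 2.05 μm, in the infrared range.

λ_max ≈ 2.05 μm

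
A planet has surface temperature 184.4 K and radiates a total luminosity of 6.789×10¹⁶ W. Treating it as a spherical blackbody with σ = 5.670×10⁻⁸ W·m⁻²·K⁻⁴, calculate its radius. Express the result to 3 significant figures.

R ≈ 9.08×10⁶ m

L = 4πR²σT⁴ ⇒ R = √(L/(4πσT⁴)).
σT⁴ = 65.5582 W/m², so R = √(6.789×10¹⁶/(4π×65.5582)) = 9.08×10⁶ m.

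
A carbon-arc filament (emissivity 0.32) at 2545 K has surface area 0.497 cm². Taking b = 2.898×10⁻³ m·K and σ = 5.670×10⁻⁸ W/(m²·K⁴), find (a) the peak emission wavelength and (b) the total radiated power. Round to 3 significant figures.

λ_max ≈ 1.14×10³ nm; P ≈ 37.8 W

(a) λ_max = b/T = 2.898×10⁻³/2545 = 1.139×10⁻⁶ m = 1.14×10³ nm.
Area A = 0.497 cm² = 4.97×10⁻⁵ m².
(b) P = εσAT⁴ = 0.32×5.670×10⁻⁸×4.97×10⁻⁵×(2545)⁴ = 37.8 W.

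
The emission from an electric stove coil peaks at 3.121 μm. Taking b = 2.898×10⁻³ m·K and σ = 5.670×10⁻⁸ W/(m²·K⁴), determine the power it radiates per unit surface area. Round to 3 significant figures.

Wien's law: T = b/λ_max = 2.898×10⁻³/3.121×10⁻⁶ = 928.549 K.
Then I = σT⁴ = 5.670×10⁻⁸×(928.549)⁴ = 4.22×10⁴ W/m².

I ≈ 4.22×10⁴ W/m²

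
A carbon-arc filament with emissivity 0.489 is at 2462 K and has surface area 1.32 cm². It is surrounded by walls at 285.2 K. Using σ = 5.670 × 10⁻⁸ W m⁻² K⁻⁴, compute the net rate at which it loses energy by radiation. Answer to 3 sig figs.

Area A = 1.32 cm² = 1.32×10⁻⁴ m².
Net radiated power P_net = εσA(T⁴ − T₀⁴) = 0.489×5.670×10⁻⁸×1.32×10⁻⁴×(2462⁴ − 285.2⁴).
T⁴ − T₀⁴ = 3.67411×10¹³ − 6.61604×10⁹ = 3.67345×10¹³ K⁴, so P_net = 134 W.

Net loss ≈ 134 W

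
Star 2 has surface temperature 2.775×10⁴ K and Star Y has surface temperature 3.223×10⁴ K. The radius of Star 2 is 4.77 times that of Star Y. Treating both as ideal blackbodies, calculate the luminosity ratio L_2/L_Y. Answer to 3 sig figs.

L ∝ R²T⁴, so L_2/L_Y = (R_2/R_Y)²(T_2/T_Y)⁴ = (4.77)² × (2.775×10⁴/3.223×10⁴)⁴ = 22.7529 × 0.549554 = 12.5.

L_2/L_Y ≈ 12.5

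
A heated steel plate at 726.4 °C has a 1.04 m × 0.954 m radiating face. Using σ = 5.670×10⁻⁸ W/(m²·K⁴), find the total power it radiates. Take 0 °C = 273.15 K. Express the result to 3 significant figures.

T = 726.4 °C + 273.15 = 999.55 K.
Area A = 1.04 × 0.954 = 0.99216 m².
P = σAT⁴ = 5.670×10⁻⁸ × 0.99216 × (999.55)⁴ = 5.62×10⁴ W.

P ≈ 5.62×10⁴ W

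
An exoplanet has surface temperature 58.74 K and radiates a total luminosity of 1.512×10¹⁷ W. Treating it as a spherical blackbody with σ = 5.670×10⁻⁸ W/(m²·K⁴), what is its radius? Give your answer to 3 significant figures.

L = 4πR²σT⁴ ⇒ R = √(L/(4πσT⁴)).
σT⁴ = 0.675023 W/m², so R = √(1.512×10¹⁷/(4π×0.675023)) = 1.34×10⁸ m.

R ≈ 1.34×10⁸ m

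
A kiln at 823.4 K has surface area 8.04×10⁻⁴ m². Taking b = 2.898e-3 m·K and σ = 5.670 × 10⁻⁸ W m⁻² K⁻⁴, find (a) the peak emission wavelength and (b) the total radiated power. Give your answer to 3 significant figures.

(a) λ_max = b/T = 2.898×10⁻³/823.4 = 3.520×10⁻⁶ m = 3.52 μm.
Area A = 8.04×10⁻⁴ m².
(b) P = σAT⁴ = 5.670×10⁻⁸×8.04×10⁻⁴×(823.4)⁴ = 21.0 W.

λ_max ≈ 3.52 μm; P ≈ 21.0 W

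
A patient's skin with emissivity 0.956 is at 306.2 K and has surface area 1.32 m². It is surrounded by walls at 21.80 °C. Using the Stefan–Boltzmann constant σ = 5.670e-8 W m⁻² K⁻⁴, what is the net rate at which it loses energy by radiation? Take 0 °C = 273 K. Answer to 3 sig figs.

Net loss ≈ 88.6 W

Surroundings: T = 21.80 °C + 273 = 294.80 K.
Area A = 1.32 m².
Net radiated power P_net = εσA(T⁴ − T₀⁴) = 0.956×5.670×10⁻⁸×1.32×(306.2⁴ − 294.80⁴).
T⁴ − T₀⁴ = 8.79065×10⁹ − 7.55283×10⁹ = 1.23782×10⁹ K⁴, so P_net = 88.6 W.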